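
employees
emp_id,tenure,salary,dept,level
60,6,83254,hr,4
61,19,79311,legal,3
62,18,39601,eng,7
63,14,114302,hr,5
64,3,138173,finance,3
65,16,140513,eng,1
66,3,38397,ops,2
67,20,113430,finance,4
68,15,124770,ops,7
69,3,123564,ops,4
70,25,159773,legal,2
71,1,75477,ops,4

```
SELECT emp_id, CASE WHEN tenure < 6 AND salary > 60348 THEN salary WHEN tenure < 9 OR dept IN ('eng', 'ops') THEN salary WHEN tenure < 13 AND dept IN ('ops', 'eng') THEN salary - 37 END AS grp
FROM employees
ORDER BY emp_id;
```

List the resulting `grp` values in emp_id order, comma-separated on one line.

83254, NULL, 39601, NULL, 138173, 140513, 38397, NULL, 124770, 123564, NULL, 75477

emp_id=60: tenure < 9 OR dept IN ('eng', 'ops') → 83254
emp_id=61: (no match → NULL) → NULL
emp_id=62: tenure < 9 OR dept IN ('eng', 'ops') → 39601
emp_id=63: (no match → NULL) → NULL
emp_id=64: tenure < 6 AND salary > 60348 → 138173
emp_id=65: tenure < 9 OR dept IN ('eng', 'ops') → 140513
emp_id=66: tenure < 9 OR dept IN ('eng', 'ops') → 38397
emp_id=67: (no match → NULL) → NULL
emp_id=68: tenure < 9 OR dept IN ('eng', 'ops') → 124770
emp_id=69: tenure < 6 AND salary > 60348 → 123564
emp_id=70: (no match → NULL) → NULL
emp_id=71: tenure < 6 AND salary > 60348 → 75477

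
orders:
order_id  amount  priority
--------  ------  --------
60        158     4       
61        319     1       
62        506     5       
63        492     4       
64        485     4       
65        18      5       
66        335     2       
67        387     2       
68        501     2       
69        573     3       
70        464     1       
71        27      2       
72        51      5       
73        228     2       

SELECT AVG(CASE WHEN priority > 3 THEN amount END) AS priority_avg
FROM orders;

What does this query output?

285

order_id=60: ✓ → 158
order_id=61: ✗
order_id=62: ✓ → 506
order_id=63: ✓ → 492
order_id=64: ✓ → 485
order_id=65: ✓ → 18
order_id=66: ✗
order_id=67: ✗
order_id=68: ✗
order_id=69: ✗
order_id=70: ✗
order_id=71: ✗
order_id=72: ✓ → 51
order_id=73: ✗
priority_avg = (158 + 506 + 492 + 485 + 18 + 51) / 6 = 285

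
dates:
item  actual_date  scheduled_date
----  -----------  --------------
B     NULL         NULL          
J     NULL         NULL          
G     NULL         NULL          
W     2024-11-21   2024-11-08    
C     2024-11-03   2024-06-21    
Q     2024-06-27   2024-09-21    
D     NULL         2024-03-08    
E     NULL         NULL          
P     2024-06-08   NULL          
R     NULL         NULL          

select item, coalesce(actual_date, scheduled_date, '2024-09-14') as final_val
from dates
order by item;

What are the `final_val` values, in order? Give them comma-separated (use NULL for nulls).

item=B: actual_date=NULL, scheduled_date=NULL, → literal 2024-09-14 → 2024-09-14
item=C: actual_date=2024-11-03 → 2024-11-03
item=D: actual_date=NULL, scheduled_date=2024-03-08 → 2024-03-08
item=E: actual_date=NULL, scheduled_date=NULL, → literal 2024-09-14 → 2024-09-14
item=G: actual_date=NULL, scheduled_date=NULL, → literal 2024-09-14 → 2024-09-14
item=J: actual_date=NULL, scheduled_date=NULL, → literal 2024-09-14 → 2024-09-14
item=P: actual_date=2024-06-08 → 2024-06-08
item=Q: actual_date=2024-06-27 → 2024-06-27
item=R: actual_date=NULL, scheduled_date=NULL, → literal 2024-09-14 → 2024-09-14
item=W: actual_date=2024-11-21 → 2024-11-21

2024-09-14, 2024-11-03, 2024-03-08, 2024-09-14, 2024-09-14, 2024-09-14, 2024-06-08, 2024-06-27, 2024-09-14, 2024-11-21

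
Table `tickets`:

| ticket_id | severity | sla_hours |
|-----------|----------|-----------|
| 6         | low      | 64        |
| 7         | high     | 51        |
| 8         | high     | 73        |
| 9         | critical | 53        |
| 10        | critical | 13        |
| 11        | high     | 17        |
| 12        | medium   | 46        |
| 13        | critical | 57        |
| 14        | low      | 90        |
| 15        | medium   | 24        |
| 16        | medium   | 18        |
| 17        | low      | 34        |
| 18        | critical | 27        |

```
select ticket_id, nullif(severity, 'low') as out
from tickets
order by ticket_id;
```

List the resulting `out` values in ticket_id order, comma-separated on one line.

NULL, high, high, critical, critical, high, medium, critical, NULL, medium, medium, NULL, critical

ticket_id=6: severity=low vs low: equal → NULL
ticket_id=7: severity=high vs low: differ → high
ticket_id=8: severity=high vs low: differ → high
ticket_id=9: severity=critical vs low: differ → critical
ticket_id=10: severity=critical vs low: differ → critical
ticket_id=11: severity=high vs low: differ → high
ticket_id=12: severity=medium vs low: differ → medium
ticket_id=13: severity=critical vs low: differ → critical
ticket_id=14: severity=low vs low: equal → NULL
ticket_id=15: severity=medium vs low: differ → medium
ticket_id=16: severity=medium vs low: differ → medium
ticket_id=17: severity=low vs low: equal → NULL
ticket_id=18: severity=critical vs low: differ → critical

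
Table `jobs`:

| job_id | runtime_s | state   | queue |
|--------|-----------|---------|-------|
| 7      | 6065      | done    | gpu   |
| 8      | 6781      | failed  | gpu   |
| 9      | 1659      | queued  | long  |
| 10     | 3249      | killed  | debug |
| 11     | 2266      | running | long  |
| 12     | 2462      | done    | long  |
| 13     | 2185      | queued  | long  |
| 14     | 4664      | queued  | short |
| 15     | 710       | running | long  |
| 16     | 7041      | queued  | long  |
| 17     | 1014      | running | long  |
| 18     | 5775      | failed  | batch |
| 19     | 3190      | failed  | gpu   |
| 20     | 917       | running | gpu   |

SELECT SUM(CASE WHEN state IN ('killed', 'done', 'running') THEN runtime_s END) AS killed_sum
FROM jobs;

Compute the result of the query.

16683

job_id=7: ✓ → 6065
job_id=8: ✗
job_id=9: ✗
job_id=10: ✓ → 3249
job_id=11: ✓ → 2266
job_id=12: ✓ → 2462
job_id=13: ✗
job_id=14: ✗
job_id=15: ✓ → 710
job_id=16: ✗
job_id=17: ✓ → 1014
job_id=18: ✗
job_id=19: ✗
job_id=20: ✓ → 917
killed_sum = 6065 + 3249 + 2266 + 2462 + 710 + 1014 + 917 = 16683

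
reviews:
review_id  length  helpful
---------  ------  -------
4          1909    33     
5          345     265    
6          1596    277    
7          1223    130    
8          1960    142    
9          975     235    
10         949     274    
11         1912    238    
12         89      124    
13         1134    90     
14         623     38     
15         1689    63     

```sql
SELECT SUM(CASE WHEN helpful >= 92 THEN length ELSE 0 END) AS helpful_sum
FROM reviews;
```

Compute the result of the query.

9049

review_id=4: ✗
review_id=5: ✓ → 345
review_id=6: ✓ → 1596
review_id=7: ✓ → 1223
review_id=8: ✓ → 1960
review_id=9: ✓ → 975
review_id=10: ✓ → 949
review_id=11: ✓ → 1912
review_id=12: ✓ → 89
review_id=13: ✗
review_id=14: ✗
review_id=15: ✗
helpful_sum = 345 + 1596 + 1223 + 1960 + 975 + 949 + 1912 + 89 = 9049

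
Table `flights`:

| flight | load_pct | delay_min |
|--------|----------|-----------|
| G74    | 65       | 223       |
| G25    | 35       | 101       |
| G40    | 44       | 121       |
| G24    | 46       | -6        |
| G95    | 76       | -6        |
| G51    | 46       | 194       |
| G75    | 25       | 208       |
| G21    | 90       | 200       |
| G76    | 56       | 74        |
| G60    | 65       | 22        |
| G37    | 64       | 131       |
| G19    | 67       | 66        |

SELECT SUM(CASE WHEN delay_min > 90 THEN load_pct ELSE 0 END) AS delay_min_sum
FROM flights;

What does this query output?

369

flight=G74: ✓ → 65
flight=G25: ✓ → 35
flight=G40: ✓ → 44
flight=G24: ✗
flight=G95: ✗
flight=G51: ✓ → 46
flight=G75: ✓ → 25
flight=G21: ✓ → 90
flight=G76: ✗
flight=G60: ✗
flight=G37: ✓ → 64
flight=G19: ✗
delay_min_sum = 65 + 35 + 44 + 46 + 25 + 90 + 64 = 369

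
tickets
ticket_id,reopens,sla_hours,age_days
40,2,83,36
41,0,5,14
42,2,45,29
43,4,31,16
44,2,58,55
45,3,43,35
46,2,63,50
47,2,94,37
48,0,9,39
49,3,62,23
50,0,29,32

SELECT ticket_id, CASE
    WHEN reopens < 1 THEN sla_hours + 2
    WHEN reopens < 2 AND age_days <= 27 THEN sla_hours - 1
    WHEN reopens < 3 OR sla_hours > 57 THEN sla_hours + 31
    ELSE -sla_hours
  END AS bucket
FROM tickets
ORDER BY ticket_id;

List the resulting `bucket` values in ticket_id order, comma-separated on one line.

114, 7, 76, -31, 89, -43, 94, 125, 11, 93, 31

ticket_id=40: reopens < 3 OR sla_hours > 57 → 114
ticket_id=41: reopens < 1 → 7
ticket_id=42: reopens < 3 OR sla_hours > 57 → 76
ticket_id=43: ELSE → -31
ticket_id=44: reopens < 3 OR sla_hours > 57 → 89
ticket_id=45: ELSE → -43
ticket_id=46: reopens < 3 OR sla_hours > 57 → 94
ticket_id=47: reopens < 3 OR sla_hours > 57 → 125
ticket_id=48: reopens < 1 → 11
ticket_id=49: reopens < 3 OR sla_hours > 57 → 93
ticket_id=50: reopens < 1 → 31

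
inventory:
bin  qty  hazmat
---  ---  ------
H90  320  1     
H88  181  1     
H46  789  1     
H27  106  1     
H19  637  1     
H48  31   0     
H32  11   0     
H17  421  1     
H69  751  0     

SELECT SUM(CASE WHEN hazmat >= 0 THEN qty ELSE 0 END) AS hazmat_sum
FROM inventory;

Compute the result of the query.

3247

bin=H90: ✓ → 320
bin=H88: ✓ → 181
bin=H46: ✓ → 789
bin=H27: ✓ → 106
bin=H19: ✓ → 637
bin=H48: ✓ → 31
bin=H32: ✓ → 11
bin=H17: ✓ → 421
bin=H69: ✓ → 751
hazmat_sum = 320 + 181 + 789 + 106 + 637 + 31 + 11 + 421 + 751 = 3247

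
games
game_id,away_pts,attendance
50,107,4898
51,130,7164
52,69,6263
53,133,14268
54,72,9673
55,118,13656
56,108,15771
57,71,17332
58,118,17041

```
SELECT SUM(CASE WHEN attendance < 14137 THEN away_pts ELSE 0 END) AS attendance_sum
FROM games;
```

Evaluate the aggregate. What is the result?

496

game_id=50: ✓ → 107
game_id=51: ✓ → 130
game_id=52: ✓ → 69
game_id=53: ✗
game_id=54: ✓ → 72
game_id=55: ✓ → 118
game_id=56: ✗
game_id=57: ✗
game_id=58: ✗
attendance_sum = 107 + 130 + 69 + 72 + 118 = 496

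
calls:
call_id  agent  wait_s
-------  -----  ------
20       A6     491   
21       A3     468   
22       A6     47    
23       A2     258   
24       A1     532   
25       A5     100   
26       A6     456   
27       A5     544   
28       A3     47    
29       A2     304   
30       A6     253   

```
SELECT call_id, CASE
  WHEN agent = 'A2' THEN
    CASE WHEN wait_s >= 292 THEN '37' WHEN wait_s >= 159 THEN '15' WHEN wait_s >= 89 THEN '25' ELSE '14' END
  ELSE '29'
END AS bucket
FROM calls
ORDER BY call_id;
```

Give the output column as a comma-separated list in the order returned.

call_id=20: agent='A6' → outer ELSE → 29
call_id=21: agent='A3' → outer ELSE → 29
call_id=22: agent='A6' → outer ELSE → 29
call_id=23: agent='A2' → inner[wait_s >= 159] → 15
call_id=24: agent='A1' → outer ELSE → 29
call_id=25: agent='A5' → outer ELSE → 29
call_id=26: agent='A6' → outer ELSE → 29
call_id=27: agent='A5' → outer ELSE → 29
call_id=28: agent='A3' → outer ELSE → 29
call_id=29: agent='A2' → inner[wait_s >= 292] → 37
call_id=30: agent='A6' → outer ELSE → 29

29, 29, 29, 15, 29, 29, 29, 29, 29, 37, 29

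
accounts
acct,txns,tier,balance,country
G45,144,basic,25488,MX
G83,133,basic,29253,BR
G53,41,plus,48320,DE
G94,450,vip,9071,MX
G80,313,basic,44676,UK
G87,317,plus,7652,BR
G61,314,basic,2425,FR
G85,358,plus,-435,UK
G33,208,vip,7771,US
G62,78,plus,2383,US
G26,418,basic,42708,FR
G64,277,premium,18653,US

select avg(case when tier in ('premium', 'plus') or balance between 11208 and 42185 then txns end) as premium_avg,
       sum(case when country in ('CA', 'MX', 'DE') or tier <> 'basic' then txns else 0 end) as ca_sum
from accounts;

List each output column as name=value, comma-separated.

premium_avg=192.5714285714, ca_sum=1873

[premium_avg: tier in ('premium', 'plus') or balance between 11208 and 42185]
acct=G45: ✓ → 144
acct=G83: ✓ → 133
acct=G53: ✓ → 41
acct=G94: ✗
acct=G80: ✗
acct=G87: ✓ → 317
acct=G61: ✗
acct=G85: ✓ → 358
acct=G33: ✗
acct=G62: ✓ → 78
acct=G26: ✗
acct=G64: ✓ → 277
premium_avg = (144 + 133 + 41 + 317 + 358 + 78 + 277) / 7 = 192.5714285714
—
[ca_sum: country in ('CA', 'MX', 'DE') or tier <> 'basic']
acct=G45: ✓ → 144
acct=G83: ✗
acct=G53: ✓ → 41
acct=G94: ✓ → 450
acct=G80: ✗
acct=G87: ✓ → 317
acct=G61: ✗
acct=G85: ✓ → 358
acct=G33: ✓ → 208
acct=G62: ✓ → 78
acct=G26: ✗
acct=G64: ✓ → 277
ca_sum = 144 + 41 + 450 + 317 + 358 + 208 + 78 + 277 = 1873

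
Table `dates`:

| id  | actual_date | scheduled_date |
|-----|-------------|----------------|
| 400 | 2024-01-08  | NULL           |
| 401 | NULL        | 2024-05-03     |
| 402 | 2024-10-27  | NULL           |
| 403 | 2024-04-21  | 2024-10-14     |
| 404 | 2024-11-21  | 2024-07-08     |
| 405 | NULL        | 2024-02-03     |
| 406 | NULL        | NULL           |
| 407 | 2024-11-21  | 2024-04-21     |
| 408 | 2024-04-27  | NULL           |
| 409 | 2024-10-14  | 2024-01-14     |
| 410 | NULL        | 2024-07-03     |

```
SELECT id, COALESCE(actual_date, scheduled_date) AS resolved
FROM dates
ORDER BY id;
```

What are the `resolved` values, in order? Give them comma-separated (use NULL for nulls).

id=400: actual_date=2024-01-08 → 2024-01-08
id=401: actual_date=NULL, scheduled_date=2024-05-03 → 2024-05-03
id=402: actual_date=2024-10-27 → 2024-10-27
id=403: actual_date=2024-04-21 → 2024-04-21
id=404: actual_date=2024-11-21 → 2024-11-21
id=405: actual_date=NULL, scheduled_date=2024-02-03 → 2024-02-03
id=406: actual_date=NULL, scheduled_date=NULL (all NULL) → NULL
id=407: actual_date=2024-11-21 → 2024-11-21
id=408: actual_date=2024-04-27 → 2024-04-27
id=409: actual_date=2024-10-14 → 2024-10-14
id=410: actual_date=NULL, scheduled_date=2024-07-03 → 2024-07-03

2024-01-08, 2024-05-03, 2024-10-27, 2024-04-21, 2024-11-21, 2024-02-03, NULL, 2024-11-21, 2024-04-27, 2024-10-14, 2024-07-03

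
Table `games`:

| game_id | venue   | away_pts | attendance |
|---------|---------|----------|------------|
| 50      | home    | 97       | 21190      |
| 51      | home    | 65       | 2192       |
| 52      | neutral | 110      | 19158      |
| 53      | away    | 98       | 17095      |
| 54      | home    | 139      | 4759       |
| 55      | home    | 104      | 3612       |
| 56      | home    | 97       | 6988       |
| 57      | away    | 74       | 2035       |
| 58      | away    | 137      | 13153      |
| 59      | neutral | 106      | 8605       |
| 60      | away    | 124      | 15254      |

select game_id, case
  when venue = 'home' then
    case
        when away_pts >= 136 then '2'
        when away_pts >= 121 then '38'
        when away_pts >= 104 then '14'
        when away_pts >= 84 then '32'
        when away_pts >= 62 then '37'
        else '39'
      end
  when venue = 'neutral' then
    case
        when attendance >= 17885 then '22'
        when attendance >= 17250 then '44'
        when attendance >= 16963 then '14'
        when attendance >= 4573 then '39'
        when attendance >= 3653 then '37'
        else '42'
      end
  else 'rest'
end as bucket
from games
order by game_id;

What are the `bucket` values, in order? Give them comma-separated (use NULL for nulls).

32, 37, 22, rest, 2, 14, 32, rest, rest, 39, rest

game_id=50: venue='home' → inner[away_pts >= 84] → 32
game_id=51: venue='home' → inner[away_pts >= 62] → 37
game_id=52: venue='neutral' → inner[attendance >= 17885] → 22
game_id=53: venue='away' → outer ELSE → rest
game_id=54: venue='home' → inner[away_pts >= 136] → 2
game_id=55: venue='home' → inner[away_pts >= 104] → 14
game_id=56: venue='home' → inner[away_pts >= 84] → 32
game_id=57: venue='away' → outer ELSE → rest
game_id=58: venue='away' → outer ELSE → rest
game_id=59: venue='neutral' → inner[attendance >= 4573] → 39
game_id=60: venue='away' → outer ELSE → rest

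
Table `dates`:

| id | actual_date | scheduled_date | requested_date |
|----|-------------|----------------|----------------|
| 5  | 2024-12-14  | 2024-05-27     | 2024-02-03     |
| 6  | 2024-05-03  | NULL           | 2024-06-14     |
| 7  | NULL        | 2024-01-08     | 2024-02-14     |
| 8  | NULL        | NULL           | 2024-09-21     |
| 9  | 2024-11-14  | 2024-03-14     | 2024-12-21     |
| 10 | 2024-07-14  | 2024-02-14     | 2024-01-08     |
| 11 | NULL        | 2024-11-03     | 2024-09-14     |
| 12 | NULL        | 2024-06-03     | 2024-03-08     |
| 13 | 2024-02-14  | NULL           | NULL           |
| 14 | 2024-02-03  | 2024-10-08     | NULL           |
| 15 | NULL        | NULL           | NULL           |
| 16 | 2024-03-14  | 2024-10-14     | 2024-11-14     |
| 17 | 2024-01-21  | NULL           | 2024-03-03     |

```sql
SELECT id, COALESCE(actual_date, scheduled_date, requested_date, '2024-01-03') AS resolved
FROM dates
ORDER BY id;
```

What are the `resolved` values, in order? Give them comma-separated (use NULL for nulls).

id=5: actual_date=2024-12-14 → 2024-12-14
id=6: actual_date=2024-05-03 → 2024-05-03
id=7: actual_date=NULL, scheduled_date=2024-01-08 → 2024-01-08
id=8: actual_date=NULL, scheduled_date=NULL, requested_date=2024-09-21 → 2024-09-21
id=9: actual_date=2024-11-14 → 2024-11-14
id=10: actual_date=2024-07-14 → 2024-07-14
id=11: actual_date=NULL, scheduled_date=2024-11-03 → 2024-11-03
id=12: actual_date=NULL, scheduled_date=2024-06-03 → 2024-06-03
id=13: actual_date=2024-02-14 → 2024-02-14
id=14: actual_date=2024-02-03 → 2024-02-03
id=15: actual_date=NULL, scheduled_date=NULL, requested_date=NULL, → literal 2024-01-03 → 2024-01-03
id=16: actual_date=2024-03-14 → 2024-03-14
id=17: actual_date=2024-01-21 → 2024-01-21

2024-12-14, 2024-05-03, 2024-01-08, 2024-09-21, 2024-11-14, 2024-07-14, 2024-11-03, 2024-06-03, 2024-02-14, 2024-02-03, 2024-01-03, 2024-03-14, 2024-01-21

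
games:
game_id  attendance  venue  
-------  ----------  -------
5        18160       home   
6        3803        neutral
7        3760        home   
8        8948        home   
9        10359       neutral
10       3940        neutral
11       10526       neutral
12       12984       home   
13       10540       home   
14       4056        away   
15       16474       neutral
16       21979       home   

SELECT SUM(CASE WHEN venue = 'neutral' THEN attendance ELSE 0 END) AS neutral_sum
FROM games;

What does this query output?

game_id=5: ✗
game_id=6: ✓ → 3803
game_id=7: ✗
game_id=8: ✗
game_id=9: ✓ → 10359
game_id=10: ✓ → 3940
game_id=11: ✓ → 10526
game_id=12: ✗
game_id=13: ✗
game_id=14: ✗
game_id=15: ✓ → 16474
game_id=16: ✗
neutral_sum = 3803 + 10359 + 3940 + 10526 + 16474 = 45102

45102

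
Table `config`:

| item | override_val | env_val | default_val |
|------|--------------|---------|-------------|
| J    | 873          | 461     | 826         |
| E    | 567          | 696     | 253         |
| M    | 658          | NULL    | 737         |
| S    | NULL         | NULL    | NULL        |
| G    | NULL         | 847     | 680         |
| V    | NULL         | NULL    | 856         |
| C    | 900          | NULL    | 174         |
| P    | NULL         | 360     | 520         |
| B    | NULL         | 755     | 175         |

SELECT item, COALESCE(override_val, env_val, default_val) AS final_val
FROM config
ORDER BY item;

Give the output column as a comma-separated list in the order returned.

item=B: override_val=NULL, env_val=755 → 755
item=C: override_val=900 → 900
item=E: override_val=567 → 567
item=G: override_val=NULL, env_val=847 → 847
item=J: override_val=873 → 873
item=M: override_val=658 → 658
item=P: override_val=NULL, env_val=360 → 360
item=S: override_val=NULL, env_val=NULL, default_val=NULL (all NULL) → NULL
item=V: override_val=NULL, env_val=NULL, default_val=856 → 856

755, 900, 567, 847, 873, 658, 360, NULL, 856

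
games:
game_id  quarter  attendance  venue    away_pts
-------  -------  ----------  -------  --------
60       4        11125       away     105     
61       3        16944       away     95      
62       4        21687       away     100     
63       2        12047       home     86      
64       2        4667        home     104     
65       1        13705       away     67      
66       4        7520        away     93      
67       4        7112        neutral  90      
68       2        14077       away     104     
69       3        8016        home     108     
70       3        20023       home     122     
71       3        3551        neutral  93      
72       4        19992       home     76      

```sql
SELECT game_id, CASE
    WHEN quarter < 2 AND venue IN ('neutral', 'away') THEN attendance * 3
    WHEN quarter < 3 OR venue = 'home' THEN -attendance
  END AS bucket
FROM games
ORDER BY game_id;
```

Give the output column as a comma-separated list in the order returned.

game_id=60: (no match → NULL) → NULL
game_id=61: (no match → NULL) → NULL
game_id=62: (no match → NULL) → NULL
game_id=63: quarter < 3 OR venue = 'home' → -12047
game_id=64: quarter < 3 OR venue = 'home' → -4667
game_id=65: quarter < 2 AND venue IN ('neutral', 'away') → 41115
game_id=66: (no match → NULL) → NULL
game_id=67: (no match → NULL) → NULL
game_id=68: quarter < 3 OR venue = 'home' → -14077
game_id=69: quarter < 3 OR venue = 'home' → -8016
game_id=70: quarter < 3 OR venue = 'home' → -20023
game_id=71: (no match → NULL) → NULL
game_id=72: quarter < 3 OR venue = 'home' → -19992

NULL, NULL, NULL, -12047, -4667, 41115, NULL, NULL, -14077, -8016, -20023, NULL, -19992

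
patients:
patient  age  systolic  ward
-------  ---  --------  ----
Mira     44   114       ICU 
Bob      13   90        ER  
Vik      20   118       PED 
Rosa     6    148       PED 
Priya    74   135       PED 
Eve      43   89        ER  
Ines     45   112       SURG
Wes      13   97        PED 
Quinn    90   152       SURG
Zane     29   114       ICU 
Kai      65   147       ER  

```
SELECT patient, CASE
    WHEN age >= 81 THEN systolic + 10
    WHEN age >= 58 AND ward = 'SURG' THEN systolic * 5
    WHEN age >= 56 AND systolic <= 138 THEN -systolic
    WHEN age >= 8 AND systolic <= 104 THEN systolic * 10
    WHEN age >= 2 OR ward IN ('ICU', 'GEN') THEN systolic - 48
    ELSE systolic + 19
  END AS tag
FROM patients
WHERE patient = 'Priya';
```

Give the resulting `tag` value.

patient = Priya: age=74, systolic=135, ward=PED.
age >= 81 → false
age >= 58 AND ward = 'SURG' → false
age >= 56 AND systolic <= 138 → true → -135

-135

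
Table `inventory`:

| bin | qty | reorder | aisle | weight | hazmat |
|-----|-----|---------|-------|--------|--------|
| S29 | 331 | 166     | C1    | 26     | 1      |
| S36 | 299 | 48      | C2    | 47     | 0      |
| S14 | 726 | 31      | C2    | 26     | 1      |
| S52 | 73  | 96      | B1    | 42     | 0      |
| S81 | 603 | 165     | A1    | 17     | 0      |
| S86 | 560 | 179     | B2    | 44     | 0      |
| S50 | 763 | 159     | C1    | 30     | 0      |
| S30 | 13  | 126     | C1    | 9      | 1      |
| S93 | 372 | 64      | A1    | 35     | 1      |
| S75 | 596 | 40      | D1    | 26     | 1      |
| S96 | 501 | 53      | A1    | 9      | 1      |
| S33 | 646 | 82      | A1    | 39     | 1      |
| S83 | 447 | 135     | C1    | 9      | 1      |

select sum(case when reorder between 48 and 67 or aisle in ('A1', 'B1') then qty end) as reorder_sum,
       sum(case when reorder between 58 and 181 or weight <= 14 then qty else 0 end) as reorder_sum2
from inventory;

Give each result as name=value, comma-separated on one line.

reorder_sum=2494, reorder_sum2=4309

[reorder_sum: reorder between 48 and 67 or aisle in ('A1', 'B1')]
bin=S29: ✗
bin=S36: ✓ → 299
bin=S14: ✗
bin=S52: ✓ → 73
bin=S81: ✓ → 603
bin=S86: ✗
bin=S50: ✗
bin=S30: ✗
bin=S93: ✓ → 372
bin=S75: ✗
bin=S96: ✓ → 501
bin=S33: ✓ → 646
bin=S83: ✗
reorder_sum = 299 + 73 + 603 + 372 + 501 + 646 = 2494
—
[reorder_sum2: reorder between 58 and 181 or weight <= 14]
bin=S29: ✓ → 331
bin=S36: ✗
bin=S14: ✗
bin=S52: ✓ → 73
bin=S81: ✓ → 603
bin=S86: ✓ → 560
bin=S50: ✓ → 763
bin=S30: ✓ → 13
bin=S93: ✓ → 372
bin=S75: ✗
bin=S96: ✓ → 501
bin=S33: ✓ → 646
bin=S83: ✓ → 447
reorder_sum2 = 331 + 73 + 603 + 560 + 763 + 13 + 372 + 501 + 646 + 447 = 4309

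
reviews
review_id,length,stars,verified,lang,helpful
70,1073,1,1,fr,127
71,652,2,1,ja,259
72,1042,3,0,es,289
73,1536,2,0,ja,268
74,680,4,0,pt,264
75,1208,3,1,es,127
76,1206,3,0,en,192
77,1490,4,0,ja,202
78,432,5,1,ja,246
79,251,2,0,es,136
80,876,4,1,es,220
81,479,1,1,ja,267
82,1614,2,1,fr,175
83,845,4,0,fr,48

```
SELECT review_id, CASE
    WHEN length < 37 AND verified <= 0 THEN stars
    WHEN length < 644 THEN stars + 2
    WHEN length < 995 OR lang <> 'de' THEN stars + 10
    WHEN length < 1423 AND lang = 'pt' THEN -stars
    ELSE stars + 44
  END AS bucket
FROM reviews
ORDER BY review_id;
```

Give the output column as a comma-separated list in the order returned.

11, 12, 13, 12, 14, 13, 13, 14, 7, 4, 14, 3, 12, 14

review_id=70: length < 995 OR lang <> 'de' → 11
review_id=71: length < 995 OR lang <> 'de' → 12
review_id=72: length < 995 OR lang <> 'de' → 13
review_id=73: length < 995 OR lang <> 'de' → 12
review_id=74: length < 995 OR lang <> 'de' → 14
review_id=75: length < 995 OR lang <> 'de' → 13
review_id=76: length < 995 OR lang <> 'de' → 13
review_id=77: length < 995 OR lang <> 'de' → 14
review_id=78: length < 644 → 7
review_id=79: length < 644 → 4
review_id=80: length < 995 OR lang <> 'de' → 14
review_id=81: length < 644 → 3
review_id=82: length < 995 OR lang <> 'de' → 12
review_id=83: length < 995 OR lang <> 'de' → 14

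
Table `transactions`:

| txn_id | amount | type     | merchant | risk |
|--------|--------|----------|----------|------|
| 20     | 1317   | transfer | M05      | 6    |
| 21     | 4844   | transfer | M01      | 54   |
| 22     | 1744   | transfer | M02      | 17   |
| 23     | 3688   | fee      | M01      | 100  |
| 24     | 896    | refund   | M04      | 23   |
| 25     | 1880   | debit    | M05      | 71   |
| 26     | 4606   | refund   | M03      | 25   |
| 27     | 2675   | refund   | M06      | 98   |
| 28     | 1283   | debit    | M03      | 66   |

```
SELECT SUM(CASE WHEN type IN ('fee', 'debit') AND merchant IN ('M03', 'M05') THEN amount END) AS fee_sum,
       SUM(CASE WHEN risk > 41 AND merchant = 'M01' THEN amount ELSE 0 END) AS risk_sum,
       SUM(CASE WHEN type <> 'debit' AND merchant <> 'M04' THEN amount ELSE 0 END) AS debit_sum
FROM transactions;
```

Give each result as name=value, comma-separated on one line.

fee_sum=3163, risk_sum=8532, debit_sum=18874

[fee_sum: type IN ('fee', 'debit') AND merchant IN ('M03', 'M05')]
txn_id=20: ✗
txn_id=21: ✗
txn_id=22: ✗
txn_id=23: ✗
txn_id=24: ✗
txn_id=25: ✓ → 1880
txn_id=26: ✗
txn_id=27: ✗
txn_id=28: ✓ → 1283
fee_sum = 1880 + 1283 = 3163
—
[risk_sum: risk > 41 AND merchant = 'M01']
txn_id=20: ✗
txn_id=21: ✓ → 4844
txn_id=22: ✗
txn_id=23: ✓ → 3688
txn_id=24: ✗
txn_id=25: ✗
txn_id=26: ✗
txn_id=27: ✗
txn_id=28: ✗
risk_sum = 4844 + 3688 = 8532
—
[debit_sum: type <> 'debit' AND merchant <> 'M04']
txn_id=20: ✓ → 1317
txn_id=21: ✓ → 4844
txn_id=22: ✓ → 1744
txn_id=23: ✓ → 3688
txn_id=24: ✗
txn_id=25: ✗
txn_id=26: ✓ → 4606
txn_id=27: ✓ → 2675
txn_id=28: ✗
debit_sum = 1317 + 4844 + 1744 + 3688 + 4606 + 2675 = 18874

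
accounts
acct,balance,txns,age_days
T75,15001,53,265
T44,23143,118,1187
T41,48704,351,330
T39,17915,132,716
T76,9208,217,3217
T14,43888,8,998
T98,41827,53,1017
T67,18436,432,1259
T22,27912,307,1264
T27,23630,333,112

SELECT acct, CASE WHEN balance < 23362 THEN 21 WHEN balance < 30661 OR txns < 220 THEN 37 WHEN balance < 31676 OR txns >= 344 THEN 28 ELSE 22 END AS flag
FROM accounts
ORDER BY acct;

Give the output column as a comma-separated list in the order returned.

37, 37, 37, 21, 28, 21, 21, 21, 21, 37

acct=T14: balance < 30661 OR txns < 220 → 37
acct=T22: balance < 30661 OR txns < 220 → 37
acct=T27: balance < 30661 OR txns < 220 → 37
acct=T39: balance < 23362 → 21
acct=T41: balance < 31676 OR txns >= 344 → 28
acct=T44: balance < 23362 → 21
acct=T67: balance < 23362 → 21
acct=T75: balance < 23362 → 21
acct=T76: balance < 23362 → 21
acct=T98: balance < 30661 OR txns < 220 → 37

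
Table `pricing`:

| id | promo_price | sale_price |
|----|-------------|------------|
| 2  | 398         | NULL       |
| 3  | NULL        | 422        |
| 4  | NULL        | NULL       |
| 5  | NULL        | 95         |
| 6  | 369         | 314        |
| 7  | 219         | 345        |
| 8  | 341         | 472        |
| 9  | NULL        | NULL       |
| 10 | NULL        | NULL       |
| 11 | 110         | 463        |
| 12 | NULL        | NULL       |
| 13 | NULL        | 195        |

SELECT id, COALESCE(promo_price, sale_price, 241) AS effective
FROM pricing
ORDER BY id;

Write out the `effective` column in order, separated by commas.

398, 422, 241, 95, 369, 219, 341, 241, 241, 110, 241, 195

id=2: promo_price=398 → 398
id=3: promo_price=NULL, sale_price=422 → 422
id=4: promo_price=NULL, sale_price=NULL, → literal 241 → 241
id=5: promo_price=NULL, sale_price=95 → 95
id=6: promo_price=369 → 369
id=7: promo_price=219 → 219
id=8: promo_price=341 → 341
id=9: promo_price=NULL, sale_price=NULL, → literal 241 → 241
id=10: promo_price=NULL, sale_price=NULL, → literal 241 → 241
id=11: promo_price=110 → 110
id=12: promo_price=NULL, sale_price=NULL, → literal 241 → 241
id=13: promo_price=NULL, sale_price=195 → 195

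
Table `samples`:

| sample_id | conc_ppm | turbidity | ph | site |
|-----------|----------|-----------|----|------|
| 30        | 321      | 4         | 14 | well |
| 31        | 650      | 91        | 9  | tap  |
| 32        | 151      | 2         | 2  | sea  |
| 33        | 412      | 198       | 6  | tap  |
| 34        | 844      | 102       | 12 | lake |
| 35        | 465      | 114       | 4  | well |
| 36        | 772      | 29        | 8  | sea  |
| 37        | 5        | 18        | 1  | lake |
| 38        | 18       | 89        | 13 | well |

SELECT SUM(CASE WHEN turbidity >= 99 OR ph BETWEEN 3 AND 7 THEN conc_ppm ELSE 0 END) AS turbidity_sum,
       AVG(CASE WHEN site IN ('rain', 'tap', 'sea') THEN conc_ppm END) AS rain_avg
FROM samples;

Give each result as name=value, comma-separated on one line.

turbidity_sum=1721, rain_avg=496.25

[turbidity_sum: turbidity >= 99 OR ph BETWEEN 3 AND 7]
sample_id=30: ✗
sample_id=31: ✗
sample_id=32: ✗
sample_id=33: ✓ → 412
sample_id=34: ✓ → 844
sample_id=35: ✓ → 465
sample_id=36: ✗
sample_id=37: ✗
sample_id=38: ✗
turbidity_sum = 412 + 844 + 465 = 1721
—
[rain_avg: site IN ('rain', 'tap', 'sea')]
sample_id=30: ✗
sample_id=31: ✓ → 650
sample_id=32: ✓ → 151
sample_id=33: ✓ → 412
sample_id=34: ✗
sample_id=35: ✗
sample_id=36: ✓ → 772
sample_id=37: ✗
sample_id=38: ✗
rain_avg = (650 + 151 + 412 + 772) / 4 = 496.25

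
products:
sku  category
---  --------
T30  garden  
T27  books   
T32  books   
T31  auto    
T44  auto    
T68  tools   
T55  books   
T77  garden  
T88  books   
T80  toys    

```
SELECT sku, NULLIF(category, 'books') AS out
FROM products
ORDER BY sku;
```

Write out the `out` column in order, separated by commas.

NULL, garden, auto, NULL, auto, NULL, tools, garden, toys, NULL

sku=T27: category=books vs books: equal → NULL
sku=T30: category=garden vs books: differ → garden
sku=T31: category=auto vs books: differ → auto
sku=T32: category=books vs books: equal → NULL
sku=T44: category=auto vs books: differ → auto
sku=T55: category=books vs books: equal → NULL
sku=T68: category=tools vs books: differ → tools
sku=T77: category=garden vs books: differ → garden
sku=T80: category=toys vs books: differ → toys
sku=T88: category=books vs books: equal → NULL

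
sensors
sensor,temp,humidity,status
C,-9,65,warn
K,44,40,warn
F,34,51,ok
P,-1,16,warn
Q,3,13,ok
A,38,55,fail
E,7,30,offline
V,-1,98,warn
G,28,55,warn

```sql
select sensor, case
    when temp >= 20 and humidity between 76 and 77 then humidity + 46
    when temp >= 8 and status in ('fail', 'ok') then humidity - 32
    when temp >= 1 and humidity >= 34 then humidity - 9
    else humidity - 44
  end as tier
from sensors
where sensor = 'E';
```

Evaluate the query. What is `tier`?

sensor = E: temp=7, humidity=30, status=offline.
temp >= 20 and humidity between 76 and 77 → false
temp >= 8 and status in ('fail', 'ok') → false
temp >= 1 and humidity >= 34 → false
No prior WHEN matched → ELSE → -14

-14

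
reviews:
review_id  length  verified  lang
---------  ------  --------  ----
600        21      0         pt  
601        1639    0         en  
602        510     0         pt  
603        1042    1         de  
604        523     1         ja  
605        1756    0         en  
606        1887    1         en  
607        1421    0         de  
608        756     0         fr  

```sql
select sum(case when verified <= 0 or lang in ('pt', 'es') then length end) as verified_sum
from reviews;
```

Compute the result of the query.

6103

review_id=600: ✓ → 21
review_id=601: ✓ → 1639
review_id=602: ✓ → 510
review_id=603: ✗
review_id=604: ✗
review_id=605: ✓ → 1756
review_id=606: ✗
review_id=607: ✓ → 1421
review_id=608: ✓ → 756
verified_sum = 21 + 1639 + 510 + 1756 + 1421 + 756 = 6103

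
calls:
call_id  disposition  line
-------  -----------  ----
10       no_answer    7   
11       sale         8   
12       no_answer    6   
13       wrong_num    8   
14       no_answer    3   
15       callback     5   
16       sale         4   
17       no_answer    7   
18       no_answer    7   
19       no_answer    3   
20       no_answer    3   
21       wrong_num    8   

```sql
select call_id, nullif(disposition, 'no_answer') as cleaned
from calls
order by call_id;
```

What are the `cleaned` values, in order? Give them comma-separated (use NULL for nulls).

call_id=10: disposition=no_answer vs no_answer: equal → NULL
call_id=11: disposition=sale vs no_answer: differ → sale
call_id=12: disposition=no_answer vs no_answer: equal → NULL
call_id=13: disposition=wrong_num vs no_answer: differ → wrong_num
call_id=14: disposition=no_answer vs no_answer: equal → NULL
call_id=15: disposition=callback vs no_answer: differ → callback
call_id=16: disposition=sale vs no_answer: differ → sale
call_id=17: disposition=no_answer vs no_answer: equal → NULL
call_id=18: disposition=no_answer vs no_answer: equal → NULL
call_id=19: disposition=no_answer vs no_answer: equal → NULL
call_id=20: disposition=no_answer vs no_answer: equal → NULL
call_id=21: disposition=wrong_num vs no_answer: differ → wrong_num

NULL, sale, NULL, wrong_num, NULL, callback, sale, NULL, NULL, NULL, NULL, wrong_num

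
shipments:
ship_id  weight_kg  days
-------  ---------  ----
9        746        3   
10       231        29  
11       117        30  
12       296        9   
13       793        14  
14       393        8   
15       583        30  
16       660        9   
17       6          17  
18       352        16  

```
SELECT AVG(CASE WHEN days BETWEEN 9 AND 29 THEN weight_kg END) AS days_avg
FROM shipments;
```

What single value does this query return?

ship_id=9: ✗
ship_id=10: ✓ → 231
ship_id=11: ✗
ship_id=12: ✓ → 296
ship_id=13: ✓ → 793
ship_id=14: ✗
ship_id=15: ✗
ship_id=16: ✓ → 660
ship_id=17: ✓ → 6
ship_id=18: ✓ → 352
days_avg = (231 + 296 + 793 + 660 + 6 + 352) / 6 = 389.6666666667

389.6666666667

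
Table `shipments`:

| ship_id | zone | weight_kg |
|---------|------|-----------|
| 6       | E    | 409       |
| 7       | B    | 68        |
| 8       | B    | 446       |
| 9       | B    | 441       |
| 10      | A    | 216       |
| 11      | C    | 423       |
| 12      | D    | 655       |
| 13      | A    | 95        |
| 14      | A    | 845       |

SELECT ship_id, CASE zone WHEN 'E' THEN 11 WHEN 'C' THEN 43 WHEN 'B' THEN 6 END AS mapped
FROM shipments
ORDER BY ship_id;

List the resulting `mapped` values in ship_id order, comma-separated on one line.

11, 6, 6, 6, NULL, 43, NULL, NULL, NULL

ship_id=6: zone='E' → 11
ship_id=7: zone='B' → 6
ship_id=8: zone='B' → 6
ship_id=9: zone='B' → 6
ship_id=10: (no match → NULL) → NULL
ship_id=11: zone='C' → 43
ship_id=12: (no match → NULL) → NULL
ship_id=13: (no match → NULL) → NULL
ship_id=14: (no match → NULL) → NULL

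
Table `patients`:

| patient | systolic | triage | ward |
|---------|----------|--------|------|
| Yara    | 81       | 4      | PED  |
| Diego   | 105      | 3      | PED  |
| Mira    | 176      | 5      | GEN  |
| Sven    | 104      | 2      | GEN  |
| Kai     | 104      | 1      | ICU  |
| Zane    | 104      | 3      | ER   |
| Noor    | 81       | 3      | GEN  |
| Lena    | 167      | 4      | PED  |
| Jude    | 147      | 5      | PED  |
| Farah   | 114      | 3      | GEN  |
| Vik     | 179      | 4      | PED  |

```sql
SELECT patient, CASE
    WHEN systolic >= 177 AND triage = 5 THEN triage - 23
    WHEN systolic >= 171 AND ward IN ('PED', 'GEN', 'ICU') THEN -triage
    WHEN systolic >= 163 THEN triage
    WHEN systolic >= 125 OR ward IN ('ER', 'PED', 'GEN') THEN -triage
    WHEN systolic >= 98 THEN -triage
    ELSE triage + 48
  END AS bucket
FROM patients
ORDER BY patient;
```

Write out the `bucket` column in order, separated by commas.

-3, -3, -5, -1, 4, -5, -3, -2, -4, -4, -3

patient=Diego: systolic >= 125 OR ward IN ('ER', 'PED', 'GEN') → -3
patient=Farah: systolic >= 125 OR ward IN ('ER', 'PED', 'GEN') → -3
patient=Jude: systolic >= 125 OR ward IN ('ER', 'PED', 'GEN') → -5
patient=Kai: systolic >= 98 → -1
patient=Lena: systolic >= 163 → 4
patient=Mira: systolic >= 171 AND ward IN ('PED', 'GEN', 'ICU') → -5
patient=Noor: systolic >= 125 OR ward IN ('ER', 'PED', 'GEN') → -3
patient=Sven: systolic >= 125 OR ward IN ('ER', 'PED', 'GEN') → -2
patient=Vik: systolic >= 171 AND ward IN ('PED', 'GEN', 'ICU') → -4
patient=Yara: systolic >= 125 OR ward IN ('ER', 'PED', 'GEN') → -4
patient=Zane: systolic >= 125 OR ward IN ('ER', 'PED', 'GEN') → -3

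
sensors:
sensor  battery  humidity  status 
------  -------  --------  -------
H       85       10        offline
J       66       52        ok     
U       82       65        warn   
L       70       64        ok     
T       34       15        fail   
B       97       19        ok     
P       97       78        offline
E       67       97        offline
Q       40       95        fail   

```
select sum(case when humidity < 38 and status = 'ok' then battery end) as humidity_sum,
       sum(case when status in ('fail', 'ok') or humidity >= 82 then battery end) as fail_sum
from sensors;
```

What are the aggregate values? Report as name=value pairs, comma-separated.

[humidity_sum: humidity < 38 and status = 'ok']
sensor=H: ✗
sensor=J: ✗
sensor=U: ✗
sensor=L: ✗
sensor=T: ✗
sensor=B: ✓ → 97
sensor=P: ✗
sensor=E: ✗
sensor=Q: ✗
humidity_sum = 97
—
[fail_sum: status in ('fail', 'ok') or humidity >= 82]
sensor=H: ✗
sensor=J: ✓ → 66
sensor=U: ✗
sensor=L: ✓ → 70
sensor=T: ✓ → 34
sensor=B: ✓ → 97
sensor=P: ✗
sensor=E: ✓ → 67
sensor=Q: ✓ → 40
fail_sum = 66 + 70 + 34 + 97 + 67 + 40 = 374

humidity_sum=97, fail_sum=374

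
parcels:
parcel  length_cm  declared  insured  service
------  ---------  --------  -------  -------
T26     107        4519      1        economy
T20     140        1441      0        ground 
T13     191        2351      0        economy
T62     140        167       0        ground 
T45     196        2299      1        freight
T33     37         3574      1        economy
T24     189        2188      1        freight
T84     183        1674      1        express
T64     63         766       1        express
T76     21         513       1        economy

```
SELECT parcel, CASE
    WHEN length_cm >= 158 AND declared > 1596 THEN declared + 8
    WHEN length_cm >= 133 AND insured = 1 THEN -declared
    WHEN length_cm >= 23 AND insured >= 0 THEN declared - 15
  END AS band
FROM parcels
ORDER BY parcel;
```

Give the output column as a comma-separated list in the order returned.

parcel=T13: length_cm >= 158 AND declared > 1596 → 2359
parcel=T20: length_cm >= 23 AND insured >= 0 → 1426
parcel=T24: length_cm >= 158 AND declared > 1596 → 2196
parcel=T26: length_cm >= 23 AND insured >= 0 → 4504
parcel=T33: length_cm >= 23 AND insured >= 0 → 3559
parcel=T45: length_cm >= 158 AND declared > 1596 → 2307
parcel=T62: length_cm >= 23 AND insured >= 0 → 152
parcel=T64: length_cm >= 23 AND insured >= 0 → 751
parcel=T76: (no match → NULL) → NULL
parcel=T84: length_cm >= 158 AND declared > 1596 → 1682

2359, 1426, 2196, 4504, 3559, 2307, 152, 751, NULL, 1682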